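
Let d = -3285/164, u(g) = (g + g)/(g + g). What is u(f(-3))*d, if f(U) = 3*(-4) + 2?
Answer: -3285/164 ≈ -20.030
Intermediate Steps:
f(U) = -10 (f(U) = -12 + 2 = -10)
u(g) = 1 (u(g) = (2*g)/((2*g)) = (2*g)*(1/(2*g)) = 1)
d = -3285/164 (d = -3285*1/164 = -3285/164 ≈ -20.030)
u(f(-3))*d = 1*(-3285/164) = -3285/164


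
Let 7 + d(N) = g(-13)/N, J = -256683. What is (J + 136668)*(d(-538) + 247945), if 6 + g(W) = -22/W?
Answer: -104057711268210/3497 ≈ -2.9756e+10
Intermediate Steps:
g(W) = -6 - 22/W
d(N) = -7 - 56/(13*N) (d(N) = -7 + (-6 - 22/(-13))/N = -7 + (-6 - 22*(-1/13))/N = -7 + (-6 + 22/13)/N = -7 - 56/(13*N))
(J + 136668)*(d(-538) + 247945) = (-256683 + 136668)*((-7 - 56/13/(-538)) + 247945) = -120015*((-7 - 56/13*(-1/538)) + 247945) = -120015*((-7 + 28/3497) + 247945) = -120015*(-24451/3497 + 247945) = -120015*867039214/3497 = -104057711268210/3497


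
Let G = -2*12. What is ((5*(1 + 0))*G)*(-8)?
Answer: 960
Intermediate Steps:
G = -24
((5*(1 + 0))*G)*(-8) = ((5*(1 + 0))*(-24))*(-8) = ((5*1)*(-24))*(-8) = (5*(-24))*(-8) = -120*(-8) = 960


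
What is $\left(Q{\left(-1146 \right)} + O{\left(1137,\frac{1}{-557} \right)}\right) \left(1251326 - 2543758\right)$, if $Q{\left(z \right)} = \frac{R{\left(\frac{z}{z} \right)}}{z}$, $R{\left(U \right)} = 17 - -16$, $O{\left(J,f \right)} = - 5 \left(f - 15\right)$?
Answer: $- \frac{10309622145928}{106387} \approx -9.6907 \cdot 10^{7}$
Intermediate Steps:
$O{\left(J,f \right)} = 75 - 5 f$ ($O{\left(J,f \right)} = - 5 \left(-15 + f\right) = 75 - 5 f$)
$R{\left(U \right)} = 33$ ($R{\left(U \right)} = 17 + 16 = 33$)
$Q{\left(z \right)} = \frac{33}{z}$
$\left(Q{\left(-1146 \right)} + O{\left(1137,\frac{1}{-557} \right)}\right) \left(1251326 - 2543758\right) = \left(\frac{33}{-1146} + \left(75 - \frac{5}{-557}\right)\right) \left(1251326 - 2543758\right) = \left(33 \left(- \frac{1}{1146}\right) + \left(75 - - \frac{5}{557}\right)\right) \left(-1292432\right) = \left(- \frac{11}{382} + \left(75 + \frac{5}{557}\right)\right) \left(-1292432\right) = \left(- \frac{11}{382} + \frac{41780}{557}\right) \left(-1292432\right) = \frac{15953833}{212774} \left(-1292432\right) = - \frac{10309622145928}{106387}$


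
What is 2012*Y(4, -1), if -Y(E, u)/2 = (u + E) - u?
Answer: -16096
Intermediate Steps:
Y(E, u) = -2*E (Y(E, u) = -2*((u + E) - u) = -2*((E + u) - u) = -2*E)
2012*Y(4, -1) = 2012*(-2*4) = 2012*(-8) = -16096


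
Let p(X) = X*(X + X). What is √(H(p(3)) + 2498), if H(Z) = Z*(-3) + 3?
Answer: √2447 ≈ 49.467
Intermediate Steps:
p(X) = 2*X² (p(X) = X*(2*X) = 2*X²)
H(Z) = 3 - 3*Z (H(Z) = -3*Z + 3 = 3 - 3*Z)
√(H(p(3)) + 2498) = √((3 - 6*3²) + 2498) = √((3 - 6*9) + 2498) = √((3 - 3*18) + 2498) = √((3 - 54) + 2498) = √(-51 + 2498) = √2447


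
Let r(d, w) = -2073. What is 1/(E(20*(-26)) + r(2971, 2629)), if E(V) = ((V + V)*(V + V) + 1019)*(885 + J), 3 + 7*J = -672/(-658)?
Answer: 329/315119395551 ≈ 1.0440e-9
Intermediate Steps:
J = -93/329 (J = -3/7 + (-672/(-658))/7 = -3/7 + (-672*(-1/658))/7 = -3/7 + (1/7)*(48/47) = -3/7 + 48/329 = -93/329 ≈ -0.28267)
E(V) = 296602368/329 + 1164288*V**2/329 (E(V) = ((V + V)*(V + V) + 1019)*(885 - 93/329) = ((2*V)*(2*V) + 1019)*(291072/329) = (4*V**2 + 1019)*(291072/329) = (1019 + 4*V**2)*(291072/329) = 296602368/329 + 1164288*V**2/329)
1/(E(20*(-26)) + r(2971, 2629)) = 1/((296602368/329 + 1164288*(20*(-26))**2/329) - 2073) = 1/((296602368/329 + (1164288/329)*(-520)**2) - 2073) = 1/((296602368/329 + (1164288/329)*270400) - 2073) = 1/((296602368/329 + 314823475200/329) - 2073) = 1/(315120077568/329 - 2073) = 1/(315119395551/329) = 329/315119395551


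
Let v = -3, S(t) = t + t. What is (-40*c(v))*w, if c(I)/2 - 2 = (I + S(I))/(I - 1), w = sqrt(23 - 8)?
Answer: -340*sqrt(15) ≈ -1316.8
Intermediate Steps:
S(t) = 2*t
w = sqrt(15) ≈ 3.8730
c(I) = 4 + 6*I/(-1 + I) (c(I) = 4 + 2*((I + 2*I)/(I - 1)) = 4 + 2*((3*I)/(-1 + I)) = 4 + 2*(3*I/(-1 + I)) = 4 + 6*I/(-1 + I))
(-40*c(v))*w = (-80*(-2 + 5*(-3))/(-1 - 3))*sqrt(15) = (-80*(-2 - 15)/(-4))*sqrt(15) = (-80*(-1)*(-17)/4)*sqrt(15) = (-40*17/2)*sqrt(15) = -340*sqrt(15)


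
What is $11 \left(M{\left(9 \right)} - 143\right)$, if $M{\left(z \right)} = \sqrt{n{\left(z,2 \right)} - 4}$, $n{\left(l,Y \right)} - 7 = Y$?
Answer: $-1573 + 11 \sqrt{5} \approx -1548.4$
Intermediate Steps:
$n{\left(l,Y \right)} = 7 + Y$
$M{\left(z \right)} = \sqrt{5}$ ($M{\left(z \right)} = \sqrt{\left(7 + 2\right) - 4} = \sqrt{9 - 4} = \sqrt{5}$)
$11 \left(M{\left(9 \right)} - 143\right) = 11 \left(\sqrt{5} - 143\right) = 11 \left(-143 + \sqrt{5}\right) = -1573 + 11 \sqrt{5}$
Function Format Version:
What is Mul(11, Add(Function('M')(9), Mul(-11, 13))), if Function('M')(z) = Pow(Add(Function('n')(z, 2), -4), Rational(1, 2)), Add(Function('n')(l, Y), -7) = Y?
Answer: Add(-1573, Mul(11, Pow(5, Rational(1, 2)))) ≈ -1548.4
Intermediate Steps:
Function('n')(l, Y) = Add(7, Y)
Function('M')(z) = Pow(5, Rational(1, 2)) (Function('M')(z) = Pow(Add(Add(7, 2), -4), Rational(1, 2)) = Pow(Add(9, -4), Rational(1, 2)) = Pow(5, Rational(1, 2)))
Mul(11, Add(Function('M')(9), Mul(-11, 13))) = Mul(11, Add(Pow(5, Rational(1, 2)), Mul(-11, 13))) = Mul(11, Add(Pow(5, Rational(1, 2)), -143)) = Mul(11, Add(-143, Pow(5, Rational(1, 2)))) = Add(-1573, Mul(11, Pow(5, Rational(1, 2))))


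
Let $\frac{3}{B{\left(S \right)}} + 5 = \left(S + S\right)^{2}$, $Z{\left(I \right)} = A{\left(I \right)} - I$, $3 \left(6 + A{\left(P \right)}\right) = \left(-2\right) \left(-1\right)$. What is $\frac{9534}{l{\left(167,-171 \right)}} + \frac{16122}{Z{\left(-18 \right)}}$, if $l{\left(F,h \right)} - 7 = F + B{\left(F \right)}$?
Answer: $\frac{163198690979}{122929221} \approx 1327.6$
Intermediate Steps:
$A{\left(P \right)} = - \frac{16}{3}$ ($A{\left(P \right)} = -6 + \frac{\left(-2\right) \left(-1\right)}{3} = -6 + \frac{1}{3} \cdot 2 = -6 + \frac{2}{3} = - \frac{16}{3}$)
$Z{\left(I \right)} = - \frac{16}{3} - I$
$B{\left(S \right)} = \frac{3}{-5 + 4 S^{2}}$ ($B{\left(S \right)} = \frac{3}{-5 + \left(S + S\right)^{2}} = \frac{3}{-5 + \left(2 S\right)^{2}} = \frac{3}{-5 + 4 S^{2}}$)
$l{\left(F,h \right)} = 7 + F + \frac{3}{-5 + 4 F^{2}}$ ($l{\left(F,h \right)} = 7 + \left(F + \frac{3}{-5 + 4 F^{2}}\right) = 7 + F + \frac{3}{-5 + 4 F^{2}}$)
$\frac{9534}{l{\left(167,-171 \right)}} + \frac{16122}{Z{\left(-18 \right)}} = \frac{9534}{\frac{1}{-5 + 4 \cdot 167^{2}} \left(3 + \left(-5 + 4 \cdot 167^{2}\right) \left(7 + 167\right)\right)} + \frac{16122}{- \frac{16}{3} - -18} = \frac{9534}{\frac{1}{-5 + 4 \cdot 27889} \left(3 + \left(-5 + 4 \cdot 27889\right) 174\right)} + \frac{16122}{- \frac{16}{3} + 18} = \frac{9534}{\frac{1}{-5 + 111556} \left(3 + \left(-5 + 111556\right) 174\right)} + \frac{16122}{\frac{38}{3}} = \frac{9534}{\frac{1}{111551} \left(3 + 111551 \cdot 174\right)} + 16122 \cdot \frac{3}{38} = \frac{9534}{\frac{1}{111551} \left(3 + 19409874\right)} + \frac{24183}{19} = \frac{9534}{\frac{1}{111551} \cdot 19409877} + \frac{24183}{19} = \frac{9534}{\frac{19409877}{111551}} + \frac{24183}{19} = 9534 \cdot \frac{111551}{19409877} + \frac{24183}{19} = \frac{354509078}{6469959} + \frac{24183}{19} = \frac{163198690979}{122929221}$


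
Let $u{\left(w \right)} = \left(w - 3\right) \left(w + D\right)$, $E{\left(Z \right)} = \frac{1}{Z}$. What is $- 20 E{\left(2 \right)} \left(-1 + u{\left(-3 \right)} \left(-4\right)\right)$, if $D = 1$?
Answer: $490$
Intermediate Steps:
$u{\left(w \right)} = \left(1 + w\right) \left(-3 + w\right)$ ($u{\left(w \right)} = \left(w - 3\right) \left(w + 1\right) = \left(-3 + w\right) \left(1 + w\right) = \left(1 + w\right) \left(-3 + w\right)$)
$- 20 E{\left(2 \right)} \left(-1 + u{\left(-3 \right)} \left(-4\right)\right) = - \frac{20}{2} \left(-1 + \left(-3 + \left(-3\right)^{2} - -6\right) \left(-4\right)\right) = \left(-20\right) \frac{1}{2} \left(-1 + \left(-3 + 9 + 6\right) \left(-4\right)\right) = - 10 \left(-1 + 12 \left(-4\right)\right) = - 10 \left(-1 - 48\right) = \left(-10\right) \left(-49\right) = 490$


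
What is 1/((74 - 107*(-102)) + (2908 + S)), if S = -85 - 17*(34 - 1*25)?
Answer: 1/13658 ≈ 7.3217e-5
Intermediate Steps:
S = -238 (S = -85 - 17*(34 - 25) = -85 - 17*9 = -85 - 153 = -238)
1/((74 - 107*(-102)) + (2908 + S)) = 1/((74 - 107*(-102)) + (2908 - 238)) = 1/((74 + 10914) + 2670) = 1/(10988 + 2670) = 1/13658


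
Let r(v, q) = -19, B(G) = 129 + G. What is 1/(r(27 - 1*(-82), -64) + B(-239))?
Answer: -1/129 ≈ -0.0077519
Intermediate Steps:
1/(r(27 - 1*(-82), -64) + B(-239)) = 1/(-19 + (129 - 239)) = 1/(-19 - 110) = 1/(-129) = -1/129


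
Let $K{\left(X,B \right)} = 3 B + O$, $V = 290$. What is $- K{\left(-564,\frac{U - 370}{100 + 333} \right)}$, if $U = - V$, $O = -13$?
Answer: $\frac{7609}{433} \approx 17.573$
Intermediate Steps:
$U = -290$ ($U = \left(-1\right) 290 = -290$)
$K{\left(X,B \right)} = -13 + 3 B$ ($K{\left(X,B \right)} = 3 B - 13 = -13 + 3 B$)
$- K{\left(-564,\frac{U - 370}{100 + 333} \right)} = - (-13 + 3 \frac{-290 - 370}{100 + 333}) = - (-13 + 3 \left(- \frac{660}{433}\right)) = - (-13 - \frac{1980}{433}) = \left(-1\right) \left(- \frac{7609}{433}\right) = \frac{7609}{433}$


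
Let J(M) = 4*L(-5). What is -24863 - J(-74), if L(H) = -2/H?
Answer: -124323/5 ≈ -24865.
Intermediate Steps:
J(M) = 8/5 (J(M) = 4*(-2/(-5)) = 4*(-2*(-⅕)) = 4*(⅖) = 8/5)
-24863 - J(-74) = -24863 - 1*8/5 = -24863 - 8/5 = -124323/5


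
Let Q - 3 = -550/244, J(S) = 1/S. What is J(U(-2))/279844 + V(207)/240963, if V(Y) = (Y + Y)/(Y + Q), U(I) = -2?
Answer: 7387171423/1139376867647560 ≈ 6.4835e-6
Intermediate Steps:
Q = 91/122 (Q = 3 - 550/244 = 3 - 550*1/244 = 3 - 275/122 = 91/122 ≈ 0.74590)
V(Y) = 2*Y/(91/122 + Y) (V(Y) = (Y + Y)/(Y + 91/122) = (2*Y)/(91/122 + Y) = 2*Y/(91/122 + Y))
J(U(-2))/279844 + V(207)/240963 = 1/(-2*279844) + (244*207/(91 + 122*207))/240963 = -½*1/279844 + (244*207/(91 + 25254))*(1/240963) = -1/559688 + (244*207/25345)*(1/240963) = -1/559688 + (244*207*(1/25345))*(1/240963) = -1/559688 + (50508/25345)*(1/240963) = -1/559688 + 16836/2035735745 = 7387171423/1139376867647560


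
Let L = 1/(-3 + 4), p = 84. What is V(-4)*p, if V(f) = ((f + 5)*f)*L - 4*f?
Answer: 1008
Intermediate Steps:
L = 1 (L = 1/1 = 1)
V(f) = -4*f + f*(5 + f) (V(f) = ((f + 5)*f)*1 - 4*f = ((5 + f)*f)*1 - 4*f = (f*(5 + f))*1 - 4*f = f*(5 + f) - 4*f = -4*f + f*(5 + f))
V(-4)*p = -4*(1 - 4)*84 = -4*(-3)*84 = 12*84 = 1008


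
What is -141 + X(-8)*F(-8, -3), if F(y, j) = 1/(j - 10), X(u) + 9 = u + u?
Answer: -1808/13 ≈ -139.08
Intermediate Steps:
X(u) = -9 + 2*u (X(u) = -9 + (u + u) = -9 + 2*u)
F(y, j) = 1/(-10 + j)
-141 + X(-8)*F(-8, -3) = -141 + (-9 + 2*(-8))/(-10 - 3) = -141 + (-9 - 16)/(-13) = -141 - 25*(-1/13) = -141 + 25/13 = -1808/13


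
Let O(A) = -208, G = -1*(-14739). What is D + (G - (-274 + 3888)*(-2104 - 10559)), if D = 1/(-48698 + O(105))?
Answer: 2238859019825/48906 ≈ 4.5779e+7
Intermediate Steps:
G = 14739
D = -1/48906 (D = 1/(-48698 - 208) = 1/(-48906) = -1/48906 ≈ -2.0447e-5)
D + (G - (-274 + 3888)*(-2104 - 10559)) = -1/48906 + (14739 - (-274 + 3888)*(-2104 - 10559)) = -1/48906 + (14739 - 3614*(-12663)) = -1/48906 + (14739 - 1*(-45764082)) = -1/48906 + (14739 + 45764082) = -1/48906 + 45778821 = 2238859019825/48906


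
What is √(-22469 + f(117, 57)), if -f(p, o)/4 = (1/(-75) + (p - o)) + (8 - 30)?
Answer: I*√5089713/15 ≈ 150.4*I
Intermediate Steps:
f(p, o) = 6604/75 - 4*p + 4*o (f(p, o) = -4*((1/(-75) + (p - o)) + (8 - 30)) = -4*((-1/75 + (p - o)) - 22) = -4*((-1/75 + p - o) - 22) = -4*(-1651/75 + p - o) = 6604/75 - 4*p + 4*o)
√(-22469 + f(117, 57)) = √(-22469 + (6604/75 - 4*117 + 4*57)) = √(-22469 + (6604/75 - 468 + 228)) = √(-22469 - 11396/75) = √(-1696571/75) = I*√5089713/15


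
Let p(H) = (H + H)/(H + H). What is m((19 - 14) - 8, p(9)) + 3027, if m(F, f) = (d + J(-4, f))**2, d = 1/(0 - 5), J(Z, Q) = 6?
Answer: 76516/25 ≈ 3060.6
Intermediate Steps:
p(H) = 1 (p(H) = (2*H)/((2*H)) = (2*H)*(1/(2*H)) = 1)
d = -1/5 (d = 1/(-5) = -1/5 ≈ -0.20000)
m(F, f) = 841/25 (m(F, f) = (-1/5 + 6)**2 = (29/5)**2 = 841/25)
m((19 - 14) - 8, p(9)) + 3027 = 841/25 + 3027 = 76516/25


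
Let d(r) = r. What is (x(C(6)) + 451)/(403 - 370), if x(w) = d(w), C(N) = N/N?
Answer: 452/33 ≈ 13.697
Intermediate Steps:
C(N) = 1
x(w) = w
(x(C(6)) + 451)/(403 - 370) = (1 + 451)/(403 - 370) = 452/33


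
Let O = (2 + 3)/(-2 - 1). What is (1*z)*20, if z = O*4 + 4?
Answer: -160/3 ≈ -53.333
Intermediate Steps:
O = -5/3 (O = 5/(-3) = 5*(-⅓) = -5/3 ≈ -1.6667)
z = -8/3 (z = -5/3*4 + 4 = -20/3 + 4 = -8/3 ≈ -2.6667)
(1*z)*20 = (1*(-8/3))*20 = -8/3*20 = -160/3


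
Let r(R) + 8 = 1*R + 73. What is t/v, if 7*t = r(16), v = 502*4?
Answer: 81/14056 ≈ 0.0057627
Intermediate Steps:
r(R) = 65 + R (r(R) = -8 + (1*R + 73) = -8 + (R + 73) = -8 + (73 + R) = 65 + R)
v = 2008
t = 81/7 (t = (65 + 16)/7 = (⅐)*81 = 81/7 ≈ 11.571)
t/v = (81/7)/2008 = (81/7)*(1/2008) = 81/14056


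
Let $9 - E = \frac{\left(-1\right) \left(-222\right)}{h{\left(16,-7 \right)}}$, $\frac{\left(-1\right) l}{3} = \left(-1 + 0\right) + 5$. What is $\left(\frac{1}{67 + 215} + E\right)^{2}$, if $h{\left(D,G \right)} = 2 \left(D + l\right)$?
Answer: $\frac{111788329}{318096} \approx 351.43$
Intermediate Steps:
$l = -12$ ($l = - 3 \left(\left(-1 + 0\right) + 5\right) = - 3 \left(-1 + 5\right) = \left(-3\right) 4 = -12$)
$h{\left(D,G \right)} = -24 + 2 D$ ($h{\left(D,G \right)} = 2 \left(D - 12\right) = 2 \left(-12 + D\right) = -24 + 2 D$)
$E = - \frac{75}{4}$ ($E = 9 - \frac{\left(-1\right) \left(-222\right)}{-24 + 2 \cdot 16} = 9 - \frac{222}{-24 + 32} = 9 - \frac{222}{8} = 9 - 222 \cdot \frac{1}{8} = 9 - \frac{111}{4} = - \frac{75}{4} \approx -18.75$)
$\left(\frac{1}{67 + 215} + E\right)^{2} = \left(\frac{1}{67 + 215} - \frac{75}{4}\right)^{2} = \left(\frac{1}{282} - \frac{75}{4}\right)^{2} = \left(- \frac{10573}{564}\right)^{2} = \frac{111788329}{318096}$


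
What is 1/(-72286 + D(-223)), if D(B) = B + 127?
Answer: -1/72382 ≈ -1.3816e-5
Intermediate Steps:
D(B) = 127 + B
1/(-72286 + D(-223)) = 1/(-72286 + (127 - 223)) = 1/(-72286 - 96) = 1/(-72382) = -1/72382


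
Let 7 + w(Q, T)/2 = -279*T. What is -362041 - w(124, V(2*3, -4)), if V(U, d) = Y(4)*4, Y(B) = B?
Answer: -353099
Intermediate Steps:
V(U, d) = 16 (V(U, d) = 4*4 = 16)
w(Q, T) = -14 - 558*T (w(Q, T) = -14 + 2*(-279*T) = -14 - 558*T)
-362041 - w(124, V(2*3, -4)) = -362041 - (-14 - 558*16) = -362041 - (-14 - 8928) = -362041 - 1*(-8942) = -362041 + 8942 = -353099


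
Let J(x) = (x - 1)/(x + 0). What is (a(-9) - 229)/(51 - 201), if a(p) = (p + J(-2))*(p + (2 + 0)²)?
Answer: 383/300 ≈ 1.2767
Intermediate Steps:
J(x) = (-1 + x)/x
a(p) = (4 + p)*(3/2 + p) (a(p) = (p + (-1 - 2)/(-2))*(p + (2 + 0)²) = (p - ½*(-3))*(p + 2²) = (p + 3/2)*(p + 4) = (3/2 + p)*(4 + p) = (4 + p)*(3/2 + p))
(a(-9) - 229)/(51 - 201) = ((6 + (-9)² + (11/2)*(-9)) - 229)/(51 - 201) = ((6 + 81 - 99/2) - 229)/(-150) = (75/2 - 229)*(-1/150) = -383/2*(-1/150) = 383/300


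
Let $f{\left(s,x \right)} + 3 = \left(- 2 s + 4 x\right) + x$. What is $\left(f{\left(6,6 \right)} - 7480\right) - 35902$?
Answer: $-43367$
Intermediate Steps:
$f{\left(s,x \right)} = -3 - 2 s + 5 x$ ($f{\left(s,x \right)} = -3 + \left(\left(- 2 s + 4 x\right) + x\right) = -3 - \left(- 5 x + 2 s\right) = -3 - 2 s + 5 x$)
$\left(f{\left(6,6 \right)} - 7480\right) - 35902 = \left(\left(-3 - 12 + 5 \cdot 6\right) - 7480\right) - 35902 = \left(\left(-3 - 12 + 30\right) - 7480\right) - 35902 = \left(15 - 7480\right) - 35902 = -7465 - 35902 = -43367$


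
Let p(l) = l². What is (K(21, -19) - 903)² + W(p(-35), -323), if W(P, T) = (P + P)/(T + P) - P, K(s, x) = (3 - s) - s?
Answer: 399649914/451 ≈ 8.8614e+5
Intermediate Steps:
K(s, x) = 3 - 2*s
W(P, T) = -P + 2*P/(P + T) (W(P, T) = (2*P)/(P + T) - P = 2*P/(P + T) - P = -P + 2*P/(P + T))
(K(21, -19) - 903)² + W(p(-35), -323) = ((3 - 2*21) - 903)² + (-35)²*(2 - 1*(-35)² - 1*(-323))/((-35)² - 323) = ((3 - 42) - 903)² + 1225*(2 - 1*1225 + 323)/(1225 - 323) = (-39 - 903)² + 1225*(2 - 1225 + 323)/902 = (-942)² + 1225*(1/902)*(-900) = 887364 - 551250/451 = 399649914/451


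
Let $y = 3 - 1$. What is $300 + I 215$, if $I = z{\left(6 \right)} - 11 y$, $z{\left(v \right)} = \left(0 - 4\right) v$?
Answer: $-9590$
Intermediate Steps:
$y = 2$
$z{\left(v \right)} = - 4 v$
$I = -46$ ($I = \left(-4\right) 6 - 22 = -24 - 22 = -46$)
$300 + I 215 = 300 - 9890 = -9590$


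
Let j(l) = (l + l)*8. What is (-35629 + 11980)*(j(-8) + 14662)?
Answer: -343714566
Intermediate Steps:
j(l) = 16*l (j(l) = (2*l)*8 = 16*l)
(-35629 + 11980)*(j(-8) + 14662) = (-35629 + 11980)*(16*(-8) + 14662) = -23649*(-128 + 14662) = -23649*14534 = -343714566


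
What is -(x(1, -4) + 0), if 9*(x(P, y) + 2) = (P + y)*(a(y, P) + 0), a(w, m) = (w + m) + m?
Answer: 4/3 ≈ 1.3333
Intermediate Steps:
a(w, m) = w + 2*m (a(w, m) = (m + w) + m = w + 2*m)
x(P, y) = -2 + (P + y)*(y + 2*P)/9 (x(P, y) = -2 + ((P + y)*((y + 2*P) + 0))/9 = -2 + ((P + y)*(y + 2*P))/9 = -2 + (P + y)*(y + 2*P)/9)
-(x(1, -4) + 0) = -((-2 + (⅑)*1*(-4 + 2*1) + (⅑)*(-4)*(-4 + 2*1)) + 0) = -((-2 + (⅑)*1*(-4 + 2) + (⅑)*(-4)*(-4 + 2)) + 0) = -((-2 + (⅑)*1*(-2) + (⅑)*(-4)*(-2)) + 0) = -((-2 - 2/9 + 8/9) + 0) = -(-4/3 + 0) = -1*(-4/3) = 4/3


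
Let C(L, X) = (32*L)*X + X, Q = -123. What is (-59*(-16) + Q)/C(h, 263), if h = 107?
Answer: 821/900775 ≈ 0.00091144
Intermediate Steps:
C(L, X) = X + 32*L*X (C(L, X) = 32*L*X + X = X + 32*L*X)
(-59*(-16) + Q)/C(h, 263) = (-59*(-16) - 123)/((263*(1 + 32*107))) = (944 - 123)/((263*(1 + 3424))) = 821/((263*3425)) = 821/900775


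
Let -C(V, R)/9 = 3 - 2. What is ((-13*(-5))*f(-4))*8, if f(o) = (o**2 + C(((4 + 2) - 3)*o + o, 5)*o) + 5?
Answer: 29640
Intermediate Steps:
C(V, R) = -9 (C(V, R) = -9*(3 - 2) = -9*1 = -9)
f(o) = 5 + o**2 - 9*o (f(o) = (o**2 - 9*o) + 5 = 5 + o**2 - 9*o)
((-13*(-5))*f(-4))*8 = ((-13*(-5))*(5 + (-4)**2 - 9*(-4)))*8 = (65*(5 + 16 + 36))*8 = (65*57)*8 = 3705*8 = 29640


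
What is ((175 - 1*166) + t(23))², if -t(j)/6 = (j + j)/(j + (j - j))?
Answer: 9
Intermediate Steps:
t(j) = -12 (t(j) = -6*(j + j)/(j + (j - j)) = -6*2*j/(j + 0) = -6*2*j/j = -6*2 = -12)
((175 - 1*166) + t(23))² = ((175 - 1*166) - 12)² = ((175 - 166) - 12)² = (9 - 12)² = (-3)² = 9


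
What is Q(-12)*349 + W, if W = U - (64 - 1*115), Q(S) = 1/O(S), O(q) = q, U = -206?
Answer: -2209/12 ≈ -184.08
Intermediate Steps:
Q(S) = 1/S
W = -155 (W = -206 - (64 - 1*115) = -206 - (64 - 115) = -206 - 1*(-51) = -206 + 51 = -155)
Q(-12)*349 + W = 349/(-12) - 155 = -1/12*349 - 155 = -349/12 - 155 = -2209/12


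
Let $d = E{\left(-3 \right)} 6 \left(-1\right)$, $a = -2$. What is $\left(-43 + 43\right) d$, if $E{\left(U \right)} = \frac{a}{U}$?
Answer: $0$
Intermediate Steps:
$E{\left(U \right)} = - \frac{2}{U}$
$d = -4$ ($d = - \frac{2}{-3} \cdot 6 \left(-1\right) = \left(-2\right) \left(- \frac{1}{3}\right) 6 \left(-1\right) = \frac{2}{3} \cdot 6 \left(-1\right) = 4 \left(-1\right) = -4$)
$\left(-43 + 43\right) d = \left(-43 + 43\right) \left(-4\right) = 0 \left(-4\right) = 0$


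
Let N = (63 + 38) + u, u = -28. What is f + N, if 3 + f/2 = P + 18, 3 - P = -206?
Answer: 521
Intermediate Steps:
P = 209 (P = 3 - 1*(-206) = 3 + 206 = 209)
f = 448 (f = -6 + 2*(209 + 18) = -6 + 2*227 = -6 + 454 = 448)
N = 73 (N = (63 + 38) - 28 = 101 - 28 = 73)
f + N = 448 + 73 = 521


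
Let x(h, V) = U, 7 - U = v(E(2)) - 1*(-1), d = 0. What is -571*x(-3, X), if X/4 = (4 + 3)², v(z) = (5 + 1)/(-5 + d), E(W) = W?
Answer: -20556/5 ≈ -4111.2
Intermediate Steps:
v(z) = -6/5 (v(z) = (5 + 1)/(-5 + 0) = 6/(-5) = 6*(-⅕) = -6/5)
X = 196 (X = 4*(4 + 3)² = 4*7² = 4*49 = 196)
U = 36/5 (U = 7 - (-6/5 - 1*(-1)) = 7 - (-6/5 + 1) = 7 - 1*(-⅕) = 7 + ⅕ = 36/5 ≈ 7.2000)
x(h, V) = 36/5
-571*x(-3, X) = -571*36/5 = -20556/5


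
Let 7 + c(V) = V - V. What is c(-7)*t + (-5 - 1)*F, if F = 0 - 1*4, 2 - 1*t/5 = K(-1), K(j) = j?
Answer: -81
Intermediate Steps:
c(V) = -7 (c(V) = -7 + (V - V) = -7 + 0 = -7)
t = 15 (t = 10 - 5*(-1) = 10 + 5 = 15)
F = -4 (F = 0 - 4 = -4)
c(-7)*t + (-5 - 1)*F = -7*15 + (-5 - 1)*(-4) = -105 - 6*(-4) = -105 + 24 = -81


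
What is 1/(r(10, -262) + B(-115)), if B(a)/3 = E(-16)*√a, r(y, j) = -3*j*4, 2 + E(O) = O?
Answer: 262/851673 + 3*I*√115/567782 ≈ 0.00030763 + 5.6662e-5*I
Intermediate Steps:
E(O) = -2 + O
r(y, j) = -12*j
B(a) = -54*√a (B(a) = 3*((-2 - 16)*√a) = 3*(-18*√a) = -54*√a)
1/(r(10, -262) + B(-115)) = 1/(-12*(-262) - 54*I*√115) = 1/(3144 - 54*I*√115)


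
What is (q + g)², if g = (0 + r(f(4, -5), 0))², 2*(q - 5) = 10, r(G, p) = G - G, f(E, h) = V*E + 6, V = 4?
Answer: 100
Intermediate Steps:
f(E, h) = 6 + 4*E (f(E, h) = 4*E + 6 = 6 + 4*E)
r(G, p) = 0
q = 10 (q = 5 + (½)*10 = 5 + 5 = 10)
g = 0 (g = (0 + 0)² = 0² = 0)
(q + g)² = (10 + 0)² = 10² = 100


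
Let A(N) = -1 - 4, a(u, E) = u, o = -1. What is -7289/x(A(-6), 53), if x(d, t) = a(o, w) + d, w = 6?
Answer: 7289/6 ≈ 1214.8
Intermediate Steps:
A(N) = -5
x(d, t) = -1 + d
-7289/x(A(-6), 53) = -7289/(-1 - 5) = -7289/(-6) = -7289*(-1/6) = 7289/6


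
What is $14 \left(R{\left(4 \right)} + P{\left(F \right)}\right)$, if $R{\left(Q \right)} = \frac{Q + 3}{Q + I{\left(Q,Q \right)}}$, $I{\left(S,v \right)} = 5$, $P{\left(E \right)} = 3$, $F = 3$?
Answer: $\frac{476}{9} \approx 52.889$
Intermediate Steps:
$R{\left(Q \right)} = \frac{3 + Q}{5 + Q}$ ($R{\left(Q \right)} = \frac{Q + 3}{Q + 5} = \frac{3 + Q}{5 + Q}$)
$14 \left(R{\left(4 \right)} + P{\left(F \right)}\right) = 14 \left(\frac{3 + 4}{5 + 4} + 3\right) = 14 \left(\frac{1}{9} \cdot 7 + 3\right) = 14 \left(\frac{7}{9} + 3\right) = 14 \cdot \frac{34}{9} = \frac{476}{9}$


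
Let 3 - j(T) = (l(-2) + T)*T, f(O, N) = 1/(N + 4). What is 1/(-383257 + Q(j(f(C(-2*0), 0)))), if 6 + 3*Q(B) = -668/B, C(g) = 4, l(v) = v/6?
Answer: -145/55583243 ≈ -2.6087e-6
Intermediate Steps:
l(v) = v/6 (l(v) = v*(1/6) = v/6)
f(O, N) = 1/(4 + N)
j(T) = 3 - T*(-1/3 + T) (j(T) = 3 - ((1/6)*(-2) + T)*T = 3 - (-1/3 + T)*T = 3 - T*(-1/3 + T))
Q(B) = -2 - 668/(3*B) (Q(B) = -2 + (-668/B)/3 = -2 - 668/(3*B))
1/(-383257 + Q(j(f(C(-2*0), 0)))) = 1/(-383257 + (-2 - 668/(3*(3 - (1/(4 + 0))**2 + 1/(3*(4 + 0)))))) = 1/(-383257 + (-2 - 668/(3*(3 - (1/4)**2 + (1/3)/4)))) = 1/(-383257 + (-2 - 668/(3*(3 - (1/4)**2 + (1/3)*(1/4))))) = 1/(-383257 + (-2 - 668/(3*(3 - 1*1/16 + 1/12)))) = 1/(-383257 + (-2 - 668/(3*(3 - 1/16 + 1/12)))) = 1/(-383257 + (-2 - 668/(3*145/48))) = 1/(-383257 + (-2 - 668/3*48/145)) = 1/(-383257 + (-2 - 10688/145)) = 1/(-383257 - 10978/145) = 1/(-55583243/145) = -145/55583243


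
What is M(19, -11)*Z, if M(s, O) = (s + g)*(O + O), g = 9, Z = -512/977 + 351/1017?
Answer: 12167848/110401 ≈ 110.21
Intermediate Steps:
Z = -19753/110401 (Z = -512*1/977 + 351*(1/1017) = -512/977 + 39/113 = -19753/110401 ≈ -0.17892)
M(s, O) = 2*O*(9 + s) (M(s, O) = (s + 9)*(O + O) = (9 + s)*(2*O) = 2*O*(9 + s))
M(19, -11)*Z = (2*(-11)*(9 + 19))*(-19753/110401) = (2*(-11)*28)*(-19753/110401) = -616*(-19753/110401) = 12167848/110401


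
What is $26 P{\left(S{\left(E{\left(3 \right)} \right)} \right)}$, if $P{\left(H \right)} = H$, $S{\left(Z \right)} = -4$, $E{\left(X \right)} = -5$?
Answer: $-104$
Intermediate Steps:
$26 P{\left(S{\left(E{\left(3 \right)} \right)} \right)} = 26 \left(-4\right) = -104$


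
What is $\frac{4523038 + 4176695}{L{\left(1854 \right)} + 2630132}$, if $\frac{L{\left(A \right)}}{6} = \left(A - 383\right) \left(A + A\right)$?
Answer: $\frac{511749}{2079820} \approx 0.24605$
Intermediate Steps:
$L{\left(A \right)} = 12 A \left(-383 + A\right)$ ($L{\left(A \right)} = 6 \left(A - 383\right) \left(A + A\right) = 6 \left(-383 + A\right) 2 A = 6 \cdot 2 A \left(-383 + A\right) = 12 A \left(-383 + A\right)$)
$\frac{4523038 + 4176695}{L{\left(1854 \right)} + 2630132} = \frac{4523038 + 4176695}{12 \cdot 1854 \left(-383 + 1854\right) + 2630132} = \frac{8699733}{12 \cdot 1854 \cdot 1471 + 2630132} = \frac{8699733}{32726808 + 2630132} = \frac{8699733}{35356940} = 8699733 \cdot \frac{1}{35356940} = \frac{511749}{2079820}$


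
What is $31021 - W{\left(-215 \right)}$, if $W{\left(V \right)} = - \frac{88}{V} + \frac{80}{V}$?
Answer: $\frac{6669507}{215} \approx 31021.0$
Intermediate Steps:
$W{\left(V \right)} = - \frac{8}{V}$
$31021 - W{\left(-215 \right)} = 31021 - - \frac{8}{-215} = 31021 - \left(-8\right) \left(- \frac{1}{215}\right) = 31021 - \frac{8}{215} = \frac{6669507}{215}$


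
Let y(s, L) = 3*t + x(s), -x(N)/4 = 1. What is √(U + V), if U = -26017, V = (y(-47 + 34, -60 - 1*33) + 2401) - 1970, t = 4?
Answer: 21*I*√58 ≈ 159.93*I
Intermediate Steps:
x(N) = -4 (x(N) = -4*1 = -4)
y(s, L) = 8 (y(s, L) = 3*4 - 4 = 12 - 4 = 8)
V = 439 (V = (8 + 2401) - 1970 = 2409 - 1970 = 439)
√(U + V) = √(-26017 + 439) = √(-25578) = 21*I*√58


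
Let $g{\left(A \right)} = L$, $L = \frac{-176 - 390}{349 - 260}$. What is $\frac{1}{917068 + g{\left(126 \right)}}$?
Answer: $\frac{89}{81618486} \approx 1.0904 \cdot 10^{-6}$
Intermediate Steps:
$L = - \frac{566}{89}$ ($L = - \frac{566}{349 - 260} = - \frac{566}{89} \approx -6.3596$)
$g{\left(A \right)} = - \frac{566}{89}$
$\frac{1}{917068 + g{\left(126 \right)}} = \frac{1}{917068 - \frac{566}{89}} = \frac{1}{\frac{81618486}{89}} = \frac{89}{81618486}$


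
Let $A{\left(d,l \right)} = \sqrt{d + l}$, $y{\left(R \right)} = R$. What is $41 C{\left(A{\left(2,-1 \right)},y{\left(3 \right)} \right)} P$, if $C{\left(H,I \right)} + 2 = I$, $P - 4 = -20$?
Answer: $-656$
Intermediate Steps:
$P = -16$ ($P = 4 - 20 = -16$)
$C{\left(H,I \right)} = -2 + I$
$41 C{\left(A{\left(2,-1 \right)},y{\left(3 \right)} \right)} P = 41 \left(-2 + 3\right) \left(-16\right) = 41 \cdot 1 \left(-16\right) = 41 \left(-16\right) = -656$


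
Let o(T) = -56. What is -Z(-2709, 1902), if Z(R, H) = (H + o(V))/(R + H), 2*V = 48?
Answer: 1846/807 ≈ 2.2875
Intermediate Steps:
V = 24 (V = (½)*48 = 24)
Z(R, H) = (-56 + H)/(H + R) (Z(R, H) = (H - 56)/(R + H) = (-56 + H)/(H + R))
-Z(-2709, 1902) = -(-56 + 1902)/(1902 - 2709) = -1846/(-807) = -(-1)*1846/807 = -1*(-1846/807) = 1846/807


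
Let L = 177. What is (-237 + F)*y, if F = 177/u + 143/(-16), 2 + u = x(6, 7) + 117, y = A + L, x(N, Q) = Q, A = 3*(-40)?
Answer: -13601283/976 ≈ -13936.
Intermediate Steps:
A = -120
y = 57 (y = -120 + 177 = 57)
u = 122 (u = -2 + (7 + 117) = -2 + 124 = 122)
F = -7307/976 (F = 177/122 + 143/(-16) = 177*(1/122) + 143*(-1/16) = 177/122 - 143/16 = -7307/976 ≈ -7.4867)
(-237 + F)*y = (-237 - 7307/976)*57 = -238619/976*57 = -13601283/976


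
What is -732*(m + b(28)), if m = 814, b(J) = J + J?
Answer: -636840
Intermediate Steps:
b(J) = 2*J
-732*(m + b(28)) = -732*(814 + 2*28) = -732*(814 + 56) = -732*870 = -636840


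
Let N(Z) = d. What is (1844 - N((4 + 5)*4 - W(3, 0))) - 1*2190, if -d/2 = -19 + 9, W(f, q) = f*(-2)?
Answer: -366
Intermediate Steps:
W(f, q) = -2*f
d = 20 (d = -2*(-19 + 9) = -2*(-10) = 20)
N(Z) = 20
(1844 - N((4 + 5)*4 - W(3, 0))) - 1*2190 = (1844 - 1*20) - 1*2190 = (1844 - 20) - 2190 = 1824 - 2190 = -366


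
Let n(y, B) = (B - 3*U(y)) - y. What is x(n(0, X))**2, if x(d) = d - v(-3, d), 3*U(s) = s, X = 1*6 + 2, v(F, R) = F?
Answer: 121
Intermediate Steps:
X = 8 (X = 6 + 2 = 8)
U(s) = s/3
n(y, B) = B - 2*y (n(y, B) = (B - y) - y = B - 2*y)
x(d) = 3 + d (x(d) = d - 1*(-3) = d + 3 = 3 + d)
x(n(0, X))**2 = (3 + (8 - 2*0))**2 = (3 + (8 + 0))**2 = (3 + 8)**2 = 11**2 = 121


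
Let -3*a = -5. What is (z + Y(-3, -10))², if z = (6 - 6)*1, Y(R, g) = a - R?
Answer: 196/9 ≈ 21.778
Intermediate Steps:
a = 5/3 (a = -⅓*(-5) = 5/3 ≈ 1.6667)
Y(R, g) = 5/3 - R
z = 0 (z = 0*1 = 0)
(z + Y(-3, -10))² = (0 + (5/3 - 1*(-3)))² = (0 + (5/3 + 3))² = (0 + 14/3)² = (14/3)² = 196/9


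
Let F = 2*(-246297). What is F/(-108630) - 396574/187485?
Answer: 182496861/75431465 ≈ 2.4194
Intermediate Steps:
F = -492594
F/(-108630) - 396574/187485 = -492594/(-108630) - 396574/187485 = -492594*(-1/108630) - 396574*1/187485 = 82099/18105 - 396574/187485 = 182496861/75431465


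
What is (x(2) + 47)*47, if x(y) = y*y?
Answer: 2397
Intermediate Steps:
x(y) = y**2
(x(2) + 47)*47 = (2**2 + 47)*47 = (4 + 47)*47 = 51*47 = 2397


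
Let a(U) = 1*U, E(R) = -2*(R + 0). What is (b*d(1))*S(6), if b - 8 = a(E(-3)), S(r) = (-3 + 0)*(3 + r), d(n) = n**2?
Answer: -378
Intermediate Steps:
E(R) = -2*R
a(U) = U
S(r) = -9 - 3*r (S(r) = -3*(3 + r) = -9 - 3*r)
b = 14 (b = 8 - 2*(-3) = 8 + 6 = 14)
(b*d(1))*S(6) = (14*1**2)*(-9 - 3*6) = (14*1)*(-9 - 18) = 14*(-27) = -378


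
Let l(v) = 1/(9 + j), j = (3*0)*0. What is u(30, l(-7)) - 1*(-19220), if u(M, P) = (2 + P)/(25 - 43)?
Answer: 3113621/162 ≈ 19220.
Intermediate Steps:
j = 0 (j = 0*0 = 0)
l(v) = ⅑ (l(v) = 1/(9 + 0) = 1/9 = ⅑)
u(M, P) = -⅑ - P/18 (u(M, P) = (2 + P)/(-18) = (2 + P)*(-1/18) = -⅑ - P/18)
u(30, l(-7)) - 1*(-19220) = (-⅑ - 1/18*⅑) - 1*(-19220) = (-⅑ - 1/162) + 19220 = -19/162 + 19220 = 3113621/162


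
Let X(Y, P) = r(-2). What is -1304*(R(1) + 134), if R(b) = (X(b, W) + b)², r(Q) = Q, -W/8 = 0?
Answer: -176040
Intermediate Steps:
W = 0 (W = -8*0 = 0)
X(Y, P) = -2
R(b) = (-2 + b)²
-1304*(R(1) + 134) = -1304*((-2 + 1)² + 134) = -1304*((-1)² + 134) = -1304*(1 + 134) = -1304*135 = -176040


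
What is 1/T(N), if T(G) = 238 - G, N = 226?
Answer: 1/12 ≈ 0.083333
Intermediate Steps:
1/T(N) = 1/(238 - 1*226) = 1/(238 - 226) = 1/12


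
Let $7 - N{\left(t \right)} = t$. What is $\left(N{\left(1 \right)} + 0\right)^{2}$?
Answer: $36$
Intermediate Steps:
$N{\left(t \right)} = 7 - t$
$\left(N{\left(1 \right)} + 0\right)^{2} = \left(\left(7 - 1\right) + 0\right)^{2} = \left(6 + 0\right)^{2} = 6^{2} = 36$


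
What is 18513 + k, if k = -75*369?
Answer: -9162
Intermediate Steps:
k = -27675
18513 + k = 18513 - 27675 = -9162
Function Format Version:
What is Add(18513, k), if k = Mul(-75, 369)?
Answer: -9162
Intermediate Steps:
k = -27675
Add(18513, k) = Add(18513, -27675) = -9162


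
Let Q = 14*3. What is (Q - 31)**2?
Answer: 121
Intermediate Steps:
Q = 42
(Q - 31)**2 = (42 - 31)**2 = 11**2 = 121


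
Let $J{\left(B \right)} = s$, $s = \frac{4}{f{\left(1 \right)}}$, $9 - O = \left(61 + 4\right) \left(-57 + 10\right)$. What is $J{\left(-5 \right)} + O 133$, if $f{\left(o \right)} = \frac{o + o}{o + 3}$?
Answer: $407520$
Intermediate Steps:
$O = 3064$ ($O = 9 - \left(61 + 4\right) \left(-57 + 10\right) = 9 - 65 \left(-47\right) = 9 - -3055 = 9 + 3055 = 3064$)
$f{\left(o \right)} = \frac{2 o}{3 + o}$
$s = 8$ ($s = \frac{4}{2 \cdot 1 \frac{1}{3 + 1}} = \frac{4}{2 \cdot 1 \cdot \frac{1}{4}} = 4 \frac{1}{\frac{1}{2}} = 4 \cdot 2 = 8$)
$J{\left(B \right)} = 8$
$J{\left(-5 \right)} + O 133 = 8 + 3064 \cdot 133 = 8 + 407512 = 407520$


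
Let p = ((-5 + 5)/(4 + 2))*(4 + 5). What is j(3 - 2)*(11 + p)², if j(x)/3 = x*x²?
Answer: 363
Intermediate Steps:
j(x) = 3*x³ (j(x) = 3*(x*x²) = 3*x³)
p = 0 (p = (0/6)*9 = (0*(⅙))*9 = 0*9 = 0)
j(3 - 2)*(11 + p)² = (3*(3 - 2)³)*(11 + 0)² = (3*1³)*11² = (3*1)*121 = 3*121 = 363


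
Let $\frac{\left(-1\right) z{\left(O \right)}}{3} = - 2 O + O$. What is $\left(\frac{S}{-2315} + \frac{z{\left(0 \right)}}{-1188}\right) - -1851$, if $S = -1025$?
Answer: $\frac{857218}{463} \approx 1851.4$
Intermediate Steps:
$z{\left(O \right)} = 3 O$ ($z{\left(O \right)} = - 3 \left(- 2 O + O\right) = - 3 \left(- O\right) = 3 O$)
$\left(\frac{S}{-2315} + \frac{z{\left(0 \right)}}{-1188}\right) - -1851 = \left(- \frac{1025}{-2315} + \frac{3 \cdot 0}{-1188}\right) - -1851 = \left(\left(-1025\right) \left(- \frac{1}{2315}\right) + 0 \left(- \frac{1}{1188}\right)\right) + 1851 = \left(\frac{205}{463} + 0\right) + 1851 = \frac{205}{463} + 1851 = \frac{857218}{463}$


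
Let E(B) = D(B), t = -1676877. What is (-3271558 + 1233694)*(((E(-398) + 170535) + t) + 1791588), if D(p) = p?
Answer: -580481484672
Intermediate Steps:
E(B) = B
(-3271558 + 1233694)*(((E(-398) + 170535) + t) + 1791588) = (-3271558 + 1233694)*(((-398 + 170535) - 1676877) + 1791588) = -2037864*((170137 - 1676877) + 1791588) = -2037864*(-1506740 + 1791588) = -2037864*284848 = -580481484672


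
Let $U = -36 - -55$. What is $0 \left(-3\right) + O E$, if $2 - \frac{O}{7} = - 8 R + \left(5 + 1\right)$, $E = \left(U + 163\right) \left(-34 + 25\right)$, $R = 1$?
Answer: $-45864$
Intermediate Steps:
$U = 19$ ($U = -36 + 55 = 19$)
$E = -1638$ ($E = \left(19 + 163\right) \left(-34 + 25\right) = 182 \left(-9\right) = -1638$)
$O = 28$ ($O = 14 - 7 \left(\left(-8\right) 1 + \left(5 + 1\right)\right) = 14 - 7 \left(-8 + 6\right) = 14 - -14 = 14 + 14 = 28$)
$0 \left(-3\right) + O E = 0 \left(-3\right) + 28 \left(-1638\right) = 0 - 45864 = -45864$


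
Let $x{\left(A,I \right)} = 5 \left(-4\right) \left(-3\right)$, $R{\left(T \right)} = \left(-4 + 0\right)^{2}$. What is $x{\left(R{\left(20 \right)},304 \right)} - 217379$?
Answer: $-217319$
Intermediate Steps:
$R{\left(T \right)} = 16$ ($R{\left(T \right)} = \left(-4\right)^{2} = 16$)
$x{\left(A,I \right)} = 60$ ($x{\left(A,I \right)} = \left(-20\right) \left(-3\right) = 60$)
$x{\left(R{\left(20 \right)},304 \right)} - 217379 = 60 - 217379 = -217319$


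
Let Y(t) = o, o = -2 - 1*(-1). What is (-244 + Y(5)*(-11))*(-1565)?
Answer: 364645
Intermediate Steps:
o = -1 (o = -2 + 1 = -1)
Y(t) = -1
(-244 + Y(5)*(-11))*(-1565) = (-244 - 1*(-11))*(-1565) = (-244 + 11)*(-1565) = -233*(-1565) = 364645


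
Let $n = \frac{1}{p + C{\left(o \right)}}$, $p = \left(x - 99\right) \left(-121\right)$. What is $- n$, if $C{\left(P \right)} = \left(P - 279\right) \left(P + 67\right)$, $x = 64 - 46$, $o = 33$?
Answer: $\frac{1}{14799} \approx 6.7572 \cdot 10^{-5}$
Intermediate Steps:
$x = 18$ ($x = 64 - 46 = 18$)
$p = 9801$ ($p = \left(18 - 99\right) \left(-121\right) = \left(-81\right) \left(-121\right) = 9801$)
$C{\left(P \right)} = \left(-279 + P\right) \left(67 + P\right)$
$n = - \frac{1}{14799}$ ($n = \frac{1}{9801 - \left(25689 - 1089\right)} = \frac{1}{9801 - 24600} = \frac{1}{-14799} = - \frac{1}{14799} \approx -6.7572 \cdot 10^{-5}$)
$- n = \left(-1\right) \left(- \frac{1}{14799}\right) = \frac{1}{14799}$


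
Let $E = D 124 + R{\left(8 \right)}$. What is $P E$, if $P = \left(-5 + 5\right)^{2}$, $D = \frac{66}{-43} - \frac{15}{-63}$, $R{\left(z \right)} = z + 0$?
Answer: $0$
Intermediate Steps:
$R{\left(z \right)} = z$
$D = - \frac{1171}{903}$ ($D = 66 \left(- \frac{1}{43}\right) - - \frac{5}{21} = - \frac{66}{43} + \frac{5}{21} = - \frac{1171}{903} \approx -1.2968$)
$P = 0$ ($P = 0^{2} = 0$)
$E = - \frac{137980}{903}$ ($E = \left(- \frac{1171}{903}\right) 124 + 8 = - \frac{145204}{903} + 8 = - \frac{137980}{903} \approx -152.8$)
$P E = 0 \left(- \frac{137980}{903}\right) = 0$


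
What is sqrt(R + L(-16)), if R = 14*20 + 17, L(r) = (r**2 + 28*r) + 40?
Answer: sqrt(145) ≈ 12.042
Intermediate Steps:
L(r) = 40 + r**2 + 28*r
R = 297 (R = 280 + 17 = 297)
sqrt(R + L(-16)) = sqrt(297 + (40 + (-16)**2 + 28*(-16))) = sqrt(297 + (40 + 256 - 448)) = sqrt(297 - 152) = sqrt(145)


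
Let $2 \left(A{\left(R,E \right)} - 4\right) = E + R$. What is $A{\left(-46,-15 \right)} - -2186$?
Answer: $\frac{4319}{2} \approx 2159.5$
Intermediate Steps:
$A{\left(R,E \right)} = 4 + \frac{E}{2} + \frac{R}{2}$ ($A{\left(R,E \right)} = 4 + \frac{E + R}{2} = 4 + \left(\frac{E}{2} + \frac{R}{2}\right) = 4 + \frac{E}{2} + \frac{R}{2}$)
$A{\left(-46,-15 \right)} - -2186 = \left(4 + \frac{1}{2} \left(-15\right) + \frac{1}{2} \left(-46\right)\right) - -2186 = \left(4 - \frac{15}{2} - 23\right) + 2186 = - \frac{53}{2} + 2186 = \frac{4319}{2}$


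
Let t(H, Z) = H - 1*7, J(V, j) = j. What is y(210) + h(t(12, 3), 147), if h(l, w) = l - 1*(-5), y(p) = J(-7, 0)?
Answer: 10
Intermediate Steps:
y(p) = 0
t(H, Z) = -7 + H (t(H, Z) = H - 7 = -7 + H)
h(l, w) = 5 + l (h(l, w) = l + 5 = 5 + l)
y(210) + h(t(12, 3), 147) = 0 + (5 + (-7 + 12)) = 0 + (5 + 5) = 0 + 10 = 10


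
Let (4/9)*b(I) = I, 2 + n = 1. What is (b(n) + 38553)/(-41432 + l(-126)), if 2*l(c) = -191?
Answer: -1049/1130 ≈ -0.92832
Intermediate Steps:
n = -1 (n = -2 + 1 = -1)
l(c) = -191/2 (l(c) = (½)*(-191) = -191/2)
b(I) = 9*I/4
(b(n) + 38553)/(-41432 + l(-126)) = ((9/4)*(-1) + 38553)/(-41432 - 191/2) = (-9/4 + 38553)/(-83055/2) = (154203/4)*(-2/83055) = -1049/1130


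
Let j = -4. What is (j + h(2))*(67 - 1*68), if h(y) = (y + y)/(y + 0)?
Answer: 2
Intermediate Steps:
h(y) = 2 (h(y) = (2*y)/y = 2)
(j + h(2))*(67 - 1*68) = (-4 + 2)*(67 - 1*68) = -2*(67 - 68) = -2*(-1) = 2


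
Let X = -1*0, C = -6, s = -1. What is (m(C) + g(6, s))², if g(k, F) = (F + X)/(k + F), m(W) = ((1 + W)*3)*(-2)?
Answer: 22201/25 ≈ 888.04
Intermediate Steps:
X = 0
m(W) = -6 - 6*W (m(W) = (3 + 3*W)*(-2) = -6 - 6*W)
g(k, F) = F/(F + k) (g(k, F) = (F + 0)/(k + F) = F/(F + k))
(m(C) + g(6, s))² = ((-6 - 6*(-6)) - 1/(-1 + 6))² = ((-6 + 36) - 1/5)² = (30 - 1*⅕)² = (30 - ⅕)² = (149/5)² = 22201/25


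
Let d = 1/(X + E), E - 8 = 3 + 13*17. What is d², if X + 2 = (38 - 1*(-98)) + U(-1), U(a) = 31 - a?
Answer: 1/158404 ≈ 6.3130e-6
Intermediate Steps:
E = 232 (E = 8 + (3 + 13*17) = 8 + (3 + 221) = 8 + 224 = 232)
X = 166 (X = -2 + ((38 - 1*(-98)) + (31 - 1*(-1))) = -2 + ((38 + 98) + (31 + 1)) = -2 + (136 + 32) = -2 + 168 = 166)
d = 1/398 (d = 1/(166 + 232) = 1/398 ≈ 0.0025126)
d² = (1/398)² = 1/158404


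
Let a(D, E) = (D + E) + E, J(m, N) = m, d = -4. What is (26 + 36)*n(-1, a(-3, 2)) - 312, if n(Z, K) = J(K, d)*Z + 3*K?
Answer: -188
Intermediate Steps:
a(D, E) = D + 2*E
n(Z, K) = 3*K + K*Z (n(Z, K) = K*Z + 3*K = 3*K + K*Z)
(26 + 36)*n(-1, a(-3, 2)) - 312 = (26 + 36)*((-3 + 2*2)*(3 - 1)) - 312 = 62*((-3 + 4)*2) - 312 = 62*(1*2) - 312 = 62*2 - 312 = 124 - 312 = -188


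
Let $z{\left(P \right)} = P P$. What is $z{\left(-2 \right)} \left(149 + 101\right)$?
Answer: $1000$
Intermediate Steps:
$z{\left(P \right)} = P^{2}$
$z{\left(-2 \right)} \left(149 + 101\right) = \left(-2\right)^{2} \left(149 + 101\right) = 4 \cdot 250 = 1000$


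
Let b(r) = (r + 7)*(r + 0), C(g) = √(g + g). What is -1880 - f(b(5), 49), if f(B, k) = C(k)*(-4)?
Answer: -1880 + 28*√2 ≈ -1840.4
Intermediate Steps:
C(g) = √2*√g (C(g) = √(2*g) = √2*√g)
b(r) = r*(7 + r) (b(r) = (7 + r)*r = r*(7 + r))
f(B, k) = -4*√2*√k (f(B, k) = (√2*√k)*(-4) = -4*√2*√k)
-1880 - f(b(5), 49) = -1880 - (-4)*√2*√49 = -1880 - (-4)*√2*7 = -1880 - (-28)*√2 = -1880 + 28*√2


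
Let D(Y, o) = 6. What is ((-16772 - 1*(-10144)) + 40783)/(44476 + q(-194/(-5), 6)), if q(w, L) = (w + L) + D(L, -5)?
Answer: 170775/222634 ≈ 0.76707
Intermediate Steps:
q(w, L) = 6 + L + w (q(w, L) = (w + L) + 6 = (L + w) + 6 = 6 + L + w)
((-16772 - 1*(-10144)) + 40783)/(44476 + q(-194/(-5), 6)) = ((-16772 - 1*(-10144)) + 40783)/(44476 + (6 + 6 - 194/(-5))) = ((-16772 + 10144) + 40783)/(44476 + (6 + 6 - 194*(-⅕))) = (-6628 + 40783)/(44476 + (6 + 6 + 194/5)) = 34155/(44476 + 254/5) = 34155/(222634/5) = 34155*(5/222634) = 170775/222634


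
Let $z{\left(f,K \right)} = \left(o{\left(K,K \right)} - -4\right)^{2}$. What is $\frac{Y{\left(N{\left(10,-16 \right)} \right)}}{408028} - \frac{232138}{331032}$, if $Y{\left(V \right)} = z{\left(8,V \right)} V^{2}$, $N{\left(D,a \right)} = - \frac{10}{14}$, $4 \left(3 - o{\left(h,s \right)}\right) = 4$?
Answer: $- \frac{580115432567}{827305739988} \approx -0.70121$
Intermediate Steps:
$o{\left(h,s \right)} = 2$ ($o{\left(h,s \right)} = 3 - 1 = 2$)
$z{\left(f,K \right)} = 36$ ($z{\left(f,K \right)} = \left(2 - -4\right)^{2} = \left(2 + 4\right)^{2} = 6^{2} = 36$)
$N{\left(D,a \right)} = - \frac{5}{7}$ ($N{\left(D,a \right)} = \left(-10\right) \frac{1}{14} = - \frac{5}{7}$)
$Y{\left(V \right)} = 36 V^{2}$
$\frac{Y{\left(N{\left(10,-16 \right)} \right)}}{408028} - \frac{232138}{331032} = \frac{36 \left(- \frac{5}{7}\right)^{2}}{408028} - \frac{232138}{331032} = 36 \cdot \frac{25}{49} \cdot \frac{1}{408028} - \frac{116069}{165516} = \frac{900}{49} \cdot \frac{1}{408028} - \frac{116069}{165516} = \frac{225}{4998343} - \frac{116069}{165516} = - \frac{580115432567}{827305739988}$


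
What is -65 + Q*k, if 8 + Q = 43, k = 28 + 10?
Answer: 1265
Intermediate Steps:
k = 38
Q = 35 (Q = -8 + 43 = 35)
-65 + Q*k = -65 + 35*38 = -65 + 1330 = 1265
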